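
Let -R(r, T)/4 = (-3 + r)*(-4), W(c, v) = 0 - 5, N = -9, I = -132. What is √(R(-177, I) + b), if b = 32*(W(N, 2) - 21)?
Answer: 8*I*√58 ≈ 60.926*I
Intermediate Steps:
W(c, v) = -5
R(r, T) = -48 + 16*r (R(r, T) = -4*(-3 + r)*(-4) = -4*(12 - 4*r) = -48 + 16*r)
b = -832 (b = 32*(-5 - 21) = 32*(-26) = -832)
√(R(-177, I) + b) = √((-48 + 16*(-177)) - 832) = √((-48 - 2832) - 832) = √(-2880 - 832) = √(-3712) = 8*I*√58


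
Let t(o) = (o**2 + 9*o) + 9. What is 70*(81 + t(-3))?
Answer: 5040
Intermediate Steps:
t(o) = 9 + o**2 + 9*o
70*(81 + t(-3)) = 70*(81 + (9 + (-3)**2 + 9*(-3))) = 70*(81 + (9 + 9 - 27)) = 70*(81 - 9) = 70*72 = 5040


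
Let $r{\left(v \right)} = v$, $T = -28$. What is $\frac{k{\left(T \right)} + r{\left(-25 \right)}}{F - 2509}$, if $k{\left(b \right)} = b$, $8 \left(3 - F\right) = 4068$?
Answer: $\frac{106}{6029} \approx 0.017582$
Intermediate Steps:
$F = - \frac{1011}{2}$ ($F = 3 - \frac{1017}{2} = - \frac{1011}{2} \approx -505.5$)
$\frac{k{\left(T \right)} + r{\left(-25 \right)}}{F - 2509} = \frac{-28 - 25}{- \frac{1011}{2} - 2509} = - \frac{53}{- \frac{6029}{2}} = \left(-53\right) \left(- \frac{2}{6029}\right) = \frac{106}{6029}$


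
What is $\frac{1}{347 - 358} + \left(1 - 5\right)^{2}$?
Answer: $\frac{175}{11} \approx 15.909$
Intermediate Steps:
$\frac{1}{347 - 358} + \left(1 - 5\right)^{2} = \frac{1}{-11} + \left(-4\right)^{2} = - \frac{1}{11} + 16 = \frac{175}{11}$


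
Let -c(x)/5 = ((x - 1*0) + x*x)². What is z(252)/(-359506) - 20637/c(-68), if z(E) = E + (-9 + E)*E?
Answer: -455296769037/2665112476720 ≈ -0.17084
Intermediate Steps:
z(E) = E + E*(-9 + E)
c(x) = -5*(x + x²)² (c(x) = -5*((x - 1*0) + x*x)² = -5*((x + 0) + x²)² = -5*(x + x²)²)
z(252)/(-359506) - 20637/c(-68) = (252*(-8 + 252))/(-359506) - 20637*(-1/(23120*(1 - 68)²)) = (252*244)*(-1/359506) - 20637/((-5*4624*(-67)²)) = 61488*(-1/359506) - 20637/((-5*4624*4489)) = -4392/25679 - 20637/(-103785680) = -4392/25679 - 20637*(-1/103785680) = -4392/25679 + 20637/103785680 = -455296769037/2665112476720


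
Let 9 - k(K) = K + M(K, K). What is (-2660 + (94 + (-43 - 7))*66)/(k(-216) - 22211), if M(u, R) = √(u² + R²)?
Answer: -1341146/120822721 + 13176*√2/120822721 ≈ -0.010946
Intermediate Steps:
M(u, R) = √(R² + u²)
k(K) = 9 - K - √2*√(K²) (k(K) = 9 - (K + √(K² + K²)) = 9 - (K + √(2*K²)) = 9 - (K + √2*√(K²)) = 9 + (-K - √2*√(K²)) = 9 - K - √2*√(K²))
(-2660 + (94 + (-43 - 7))*66)/(k(-216) - 22211) = (-2660 + (94 + (-43 - 7))*66)/((9 - 1*(-216) - √2*√((-216)²)) - 22211) = (-2660 + (94 - 50)*66)/((9 + 216 - √2*√46656) - 22211) = (-2660 + 44*66)/((9 + 216 - 1*√2*216) - 22211) = (-2660 + 2904)/((9 + 216 - 216*√2) - 22211) = 244/((225 - 216*√2) - 22211) = 244/(-21986 - 216*√2)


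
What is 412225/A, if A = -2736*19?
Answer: -412225/51984 ≈ -7.9298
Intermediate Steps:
A = -51984
412225/A = 412225/(-51984) = 412225*(-1/51984) = -412225/51984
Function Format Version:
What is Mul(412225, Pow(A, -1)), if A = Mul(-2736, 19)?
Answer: Rational(-412225, 51984) ≈ -7.9298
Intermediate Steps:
A = -51984
Mul(412225, Pow(A, -1)) = Mul(412225, Pow(-51984, -1)) = Mul(412225, Rational(-1, 51984)) = Rational(-412225, 51984)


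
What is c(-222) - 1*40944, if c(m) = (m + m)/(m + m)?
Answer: -40943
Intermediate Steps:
c(m) = 1 (c(m) = (2*m)/((2*m)) = (2*m)*(1/(2*m)) = 1)
c(-222) - 1*40944 = 1 - 1*40944 = 1 - 40944 = -40943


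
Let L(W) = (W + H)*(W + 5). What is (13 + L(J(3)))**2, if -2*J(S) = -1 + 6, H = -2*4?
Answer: 2809/16 ≈ 175.56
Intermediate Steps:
H = -8
J(S) = -5/2 (J(S) = -(-1 + 6)/2 = -1/2*5 = -5/2)
L(W) = (-8 + W)*(5 + W) (L(W) = (W - 8)*(W + 5) = (-8 + W)*(5 + W))
(13 + L(J(3)))**2 = (13 + (-40 + (-5/2)**2 - 3*(-5/2)))**2 = (13 + (-40 + 25/4 + 15/2))**2 = (13 - 105/4)**2 = (-53/4)**2 = 2809/16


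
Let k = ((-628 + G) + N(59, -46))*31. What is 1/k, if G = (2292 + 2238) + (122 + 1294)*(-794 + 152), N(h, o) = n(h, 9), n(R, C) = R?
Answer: -1/28058441 ≈ -3.5640e-8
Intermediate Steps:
N(h, o) = h
G = -904542 (G = 4530 + 1416*(-642) = 4530 - 909072 = -904542)
k = -28058441 (k = ((-628 - 904542) + 59)*31 = (-905170 + 59)*31 = -905111*31 = -28058441)
1/k = 1/(-28058441) = -1/28058441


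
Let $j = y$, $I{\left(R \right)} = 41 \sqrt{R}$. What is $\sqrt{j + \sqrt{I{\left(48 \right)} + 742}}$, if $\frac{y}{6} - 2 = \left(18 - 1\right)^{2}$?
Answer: $\sqrt{1746 + \sqrt{2} \sqrt{371 + 82 \sqrt{3}}} \approx 42.167$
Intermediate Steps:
$y = 1746$ ($y = 12 + 6 \left(18 - 1\right)^{2} = 12 + 6 \cdot 17^{2} = 12 + 6 \cdot 289 = 12 + 1734 = 1746$)
$j = 1746$
$\sqrt{j + \sqrt{I{\left(48 \right)} + 742}} = \sqrt{1746 + \sqrt{41 \sqrt{48} + 742}} = \sqrt{1746 + \sqrt{41 \cdot 4 \sqrt{3} + 742}} = \sqrt{1746 + \sqrt{164 \sqrt{3} + 742}} = \sqrt{1746 + \sqrt{742 + 164 \sqrt{3}}}$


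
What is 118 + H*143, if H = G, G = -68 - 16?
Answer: -11894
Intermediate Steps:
G = -84
H = -84
118 + H*143 = 118 - 84*143 = 118 - 12012 = -11894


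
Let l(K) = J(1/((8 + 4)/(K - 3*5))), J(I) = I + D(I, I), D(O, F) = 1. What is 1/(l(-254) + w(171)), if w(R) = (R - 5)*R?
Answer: 12/340375 ≈ 3.5255e-5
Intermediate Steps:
w(R) = R*(-5 + R) (w(R) = (-5 + R)*R = R*(-5 + R))
J(I) = 1 + I (J(I) = I + 1 = 1 + I)
l(K) = -¼ + K/12 (l(K) = 1 + 1/((8 + 4)/(K - 3*5)) = 1 + 1/(12/(K - 15)) = 1 + 1/(12/(-15 + K)) = 1 + (-5/4 + K/12) = -¼ + K/12)
1/(l(-254) + w(171)) = 1/((-¼ + (1/12)*(-254)) + 171*(-5 + 171)) = 1/((-¼ - 127/6) + 171*166) = 1/(-257/12 + 28386) = 1/(340375/12) = 12/340375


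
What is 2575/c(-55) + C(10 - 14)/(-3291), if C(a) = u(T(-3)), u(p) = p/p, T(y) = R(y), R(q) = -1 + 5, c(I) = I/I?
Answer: 8474324/3291 ≈ 2575.0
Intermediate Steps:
c(I) = 1
R(q) = 4
T(y) = 4
u(p) = 1
C(a) = 1
2575/c(-55) + C(10 - 14)/(-3291) = 2575/1 + 1/(-3291) = 2575*1 + 1*(-1/3291) = 2575 - 1/3291 = 8474324/3291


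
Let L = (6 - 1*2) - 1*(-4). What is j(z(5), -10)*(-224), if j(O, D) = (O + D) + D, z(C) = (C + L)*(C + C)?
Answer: -24640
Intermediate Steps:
L = 8 (L = (6 - 2) + 4 = 4 + 4 = 8)
z(C) = 2*C*(8 + C) (z(C) = (C + 8)*(C + C) = (8 + C)*(2*C) = 2*C*(8 + C))
j(O, D) = O + 2*D (j(O, D) = (D + O) + D = O + 2*D)
j(z(5), -10)*(-224) = (2*5*(8 + 5) + 2*(-10))*(-224) = (2*5*13 - 20)*(-224) = (130 - 20)*(-224) = 110*(-224) = -24640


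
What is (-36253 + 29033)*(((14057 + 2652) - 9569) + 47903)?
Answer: -397410460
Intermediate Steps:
(-36253 + 29033)*(((14057 + 2652) - 9569) + 47903) = -7220*((16709 - 9569) + 47903) = -7220*(7140 + 47903) = -7220*55043 = -397410460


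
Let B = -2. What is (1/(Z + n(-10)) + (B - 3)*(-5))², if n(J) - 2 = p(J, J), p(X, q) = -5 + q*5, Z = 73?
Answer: 251001/400 ≈ 627.50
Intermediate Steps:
p(X, q) = -5 + 5*q
n(J) = -3 + 5*J (n(J) = 2 + (-5 + 5*J) = -3 + 5*J)
(1/(Z + n(-10)) + (B - 3)*(-5))² = (1/(73 + (-3 + 5*(-10))) + (-2 - 3)*(-5))² = (1/(73 + (-3 - 50)) - 5*(-5))² = (1/(73 - 53) + 25)² = (1/20 + 25)² = (501/20)² = 251001/400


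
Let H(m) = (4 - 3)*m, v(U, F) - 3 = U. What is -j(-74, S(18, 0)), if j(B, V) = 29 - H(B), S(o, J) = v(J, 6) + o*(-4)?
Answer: -103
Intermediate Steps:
v(U, F) = 3 + U
S(o, J) = 3 + J - 4*o (S(o, J) = (3 + J) + o*(-4) = (3 + J) - 4*o = 3 + J - 4*o)
H(m) = m (H(m) = 1*m = m)
j(B, V) = 29 - B
-j(-74, S(18, 0)) = -(29 - 1*(-74)) = -(29 + 74) = -1*103 = -103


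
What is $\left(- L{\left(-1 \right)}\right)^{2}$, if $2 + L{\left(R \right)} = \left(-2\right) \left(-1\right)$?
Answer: $0$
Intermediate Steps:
$L{\left(R \right)} = 0$ ($L{\left(R \right)} = -2 - -2 = -2 + 2 = 0$)
$\left(- L{\left(-1 \right)}\right)^{2} = \left(\left(-1\right) 0\right)^{2} = 0^{2} = 0$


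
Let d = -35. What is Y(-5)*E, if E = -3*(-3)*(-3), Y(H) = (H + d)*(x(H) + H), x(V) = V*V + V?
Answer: 16200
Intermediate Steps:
x(V) = V + V² (x(V) = V² + V = V + V²)
Y(H) = (-35 + H)*(H + H*(1 + H)) (Y(H) = (H - 35)*(H*(1 + H) + H) = (-35 + H)*(H + H*(1 + H)))
E = -27 (E = 9*(-3) = -27)
Y(-5)*E = -5*(-70 + (-5)² - 33*(-5))*(-27) = -5*(-70 + 25 + 165)*(-27) = -5*120*(-27) = -600*(-27) = 16200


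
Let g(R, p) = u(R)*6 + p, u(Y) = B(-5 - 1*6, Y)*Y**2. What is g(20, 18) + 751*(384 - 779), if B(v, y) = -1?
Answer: -299027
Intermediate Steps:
u(Y) = -Y**2
g(R, p) = p - 6*R**2 (g(R, p) = -R**2*6 + p = -6*R**2 + p = p - 6*R**2)
g(20, 18) + 751*(384 - 779) = (18 - 6*20**2) + 751*(384 - 779) = (18 - 6*400) + 751*(-395) = (18 - 2400) - 296645 = -2382 - 296645 = -299027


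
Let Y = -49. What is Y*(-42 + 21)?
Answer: 1029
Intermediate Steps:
Y*(-42 + 21) = -49*(-42 + 21) = -49*(-21) = 1029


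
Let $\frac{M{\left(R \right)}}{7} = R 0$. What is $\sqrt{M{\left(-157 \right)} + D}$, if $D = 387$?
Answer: $3 \sqrt{43} \approx 19.672$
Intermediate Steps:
$M{\left(R \right)} = 0$ ($M{\left(R \right)} = 7 R 0 = 7 \cdot 0 = 0$)
$\sqrt{M{\left(-157 \right)} + D} = \sqrt{0 + 387} = \sqrt{387} = 3 \sqrt{43}$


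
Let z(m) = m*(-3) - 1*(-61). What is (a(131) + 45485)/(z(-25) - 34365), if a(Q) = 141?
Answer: -45626/34229 ≈ -1.3330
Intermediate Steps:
z(m) = 61 - 3*m (z(m) = -3*m + 61 = 61 - 3*m)
(a(131) + 45485)/(z(-25) - 34365) = (141 + 45485)/((61 - 3*(-25)) - 34365) = 45626/((61 + 75) - 34365) = 45626/(136 - 34365) = 45626/(-34229) = 45626*(-1/34229) = -45626/34229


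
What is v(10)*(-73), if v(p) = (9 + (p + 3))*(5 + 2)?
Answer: -11242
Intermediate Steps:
v(p) = 84 + 7*p (v(p) = (9 + (3 + p))*7 = (12 + p)*7 = 84 + 7*p)
v(10)*(-73) = (84 + 7*10)*(-73) = (84 + 70)*(-73) = 154*(-73) = -11242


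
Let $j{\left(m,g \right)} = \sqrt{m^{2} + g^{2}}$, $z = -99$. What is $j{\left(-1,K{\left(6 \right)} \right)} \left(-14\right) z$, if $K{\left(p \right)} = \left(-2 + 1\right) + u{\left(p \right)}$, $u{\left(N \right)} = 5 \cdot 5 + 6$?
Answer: $1386 \sqrt{901} \approx 41603.0$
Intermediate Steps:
$u{\left(N \right)} = 31$ ($u{\left(N \right)} = 25 + 6 = 31$)
$K{\left(p \right)} = 30$ ($K{\left(p \right)} = \left(-2 + 1\right) + 31 = -1 + 31 = 30$)
$j{\left(m,g \right)} = \sqrt{g^{2} + m^{2}}$
$j{\left(-1,K{\left(6 \right)} \right)} \left(-14\right) z = \sqrt{30^{2} + \left(-1\right)^{2}} \left(-14\right) \left(-99\right) = \sqrt{900 + 1} \left(-14\right) \left(-99\right) = \sqrt{901} \left(-14\right) \left(-99\right) = - 14 \sqrt{901} \left(-99\right) = 1386 \sqrt{901}$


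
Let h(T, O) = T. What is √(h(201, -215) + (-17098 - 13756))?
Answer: I*√30653 ≈ 175.08*I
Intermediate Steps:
√(h(201, -215) + (-17098 - 13756)) = √(201 + (-17098 - 13756)) = √(201 - 30854) = √(-30653) = I*√30653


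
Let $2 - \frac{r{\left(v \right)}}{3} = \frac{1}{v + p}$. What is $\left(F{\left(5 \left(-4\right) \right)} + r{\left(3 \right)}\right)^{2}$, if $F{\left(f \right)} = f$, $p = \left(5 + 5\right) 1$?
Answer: $\frac{34225}{169} \approx 202.51$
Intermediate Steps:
$p = 10$ ($p = 10 \cdot 1 = 10$)
$r{\left(v \right)} = 6 - \frac{3}{10 + v}$ ($r{\left(v \right)} = 6 - \frac{3}{v + 10} = 6 - \frac{3}{10 + v}$)
$\left(F{\left(5 \left(-4\right) \right)} + r{\left(3 \right)}\right)^{2} = \left(5 \left(-4\right) + \frac{3 \left(19 + 2 \cdot 3\right)}{10 + 3}\right)^{2} = \left(-20 + \frac{3 \left(19 + 6\right)}{13}\right)^{2} = \left(-20 + 3 \cdot \frac{1}{13} \cdot 25\right)^{2} = \left(-20 + \frac{75}{13}\right)^{2} = \left(- \frac{185}{13}\right)^{2} = \frac{34225}{169}$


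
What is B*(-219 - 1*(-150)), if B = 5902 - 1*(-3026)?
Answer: -616032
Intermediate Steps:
B = 8928 (B = 5902 + 3026 = 8928)
B*(-219 - 1*(-150)) = 8928*(-219 - 1*(-150)) = 8928*(-219 + 150) = 8928*(-69) = -616032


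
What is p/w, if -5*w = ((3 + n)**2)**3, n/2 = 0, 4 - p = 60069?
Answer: 300325/729 ≈ 411.97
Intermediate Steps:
p = -60065 (p = 4 - 1*60069 = 4 - 60069 = -60065)
n = 0 (n = 2*0 = 0)
w = -729/5 (w = -(3 + 0)**6/5 = -(3**2)**3/5 = -1/5*9**3 = -1/5*729 = -729/5 ≈ -145.80)
p/w = -60065/(-729/5) = -60065*(-5/729) = 300325/729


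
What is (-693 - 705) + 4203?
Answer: 2805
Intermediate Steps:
(-693 - 705) + 4203 = -1398 + 4203 = 2805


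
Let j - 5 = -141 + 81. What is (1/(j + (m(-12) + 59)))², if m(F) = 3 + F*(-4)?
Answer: 1/3025 ≈ 0.00033058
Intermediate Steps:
m(F) = 3 - 4*F
j = -55 (j = 5 + (-141 + 81) = 5 - 60 = -55)
(1/(j + (m(-12) + 59)))² = (1/(-55 + ((3 - 4*(-12)) + 59)))² = (1/(-55 + ((3 + 48) + 59)))² = (1/(-55 + (51 + 59)))² = (1/(-55 + 110))² = (1/55)² = 1/3025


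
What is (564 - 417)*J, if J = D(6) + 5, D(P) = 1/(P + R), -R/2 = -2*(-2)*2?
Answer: 7203/10 ≈ 720.30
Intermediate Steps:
R = -16 (R = -2*(-2*(-2))*2 = -8*2 = -2*8 = -16)
D(P) = 1/(-16 + P) (D(P) = 1/(P - 16) = 1/(-16 + P))
J = 49/10 (J = 1/(-16 + 6) + 5 = 1/(-10) + 5 = -⅒ + 5 = 49/10 ≈ 4.9000)
(564 - 417)*J = (564 - 417)*(49/10) = 147*(49/10) = 7203/10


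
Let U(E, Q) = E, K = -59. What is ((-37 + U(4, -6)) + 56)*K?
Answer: -1357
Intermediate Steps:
((-37 + U(4, -6)) + 56)*K = ((-37 + 4) + 56)*(-59) = (-33 + 56)*(-59) = 23*(-59) = -1357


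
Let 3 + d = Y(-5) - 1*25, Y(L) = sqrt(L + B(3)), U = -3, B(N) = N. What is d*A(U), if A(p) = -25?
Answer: 700 - 25*I*sqrt(2) ≈ 700.0 - 35.355*I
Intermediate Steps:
Y(L) = sqrt(3 + L) (Y(L) = sqrt(L + 3) = sqrt(3 + L))
d = -28 + I*sqrt(2) (d = -3 + (sqrt(3 - 5) - 1*25) = -3 + (sqrt(-2) - 25) = -3 + (I*sqrt(2) - 25) = -3 + (-25 + I*sqrt(2)) = -28 + I*sqrt(2) ≈ -28.0 + 1.4142*I)
d*A(U) = (-28 + I*sqrt(2))*(-25) = 700 - 25*I*sqrt(2)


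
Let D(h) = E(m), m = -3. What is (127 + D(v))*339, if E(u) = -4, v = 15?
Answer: 41697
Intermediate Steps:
D(h) = -4
(127 + D(v))*339 = (127 - 4)*339 = 123*339 = 41697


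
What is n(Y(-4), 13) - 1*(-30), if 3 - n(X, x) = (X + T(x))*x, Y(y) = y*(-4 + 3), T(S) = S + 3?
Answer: -227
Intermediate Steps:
T(S) = 3 + S
Y(y) = -y (Y(y) = y*(-1) = -y)
n(X, x) = 3 - x*(3 + X + x) (n(X, x) = 3 - (X + (3 + x))*x = 3 - (3 + X + x)*x = 3 - x*(3 + X + x))
n(Y(-4), 13) - 1*(-30) = (3 - 1*(-1*(-4))*13 - 1*13*(3 + 13)) - 1*(-30) = (3 - 1*4*13 - 1*13*16) + 30 = (3 - 52 - 208) + 30 = -257 + 30 = -227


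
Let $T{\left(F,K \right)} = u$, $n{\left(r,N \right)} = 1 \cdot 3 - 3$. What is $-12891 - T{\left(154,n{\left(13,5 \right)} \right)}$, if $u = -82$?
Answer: $-12809$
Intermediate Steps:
$n{\left(r,N \right)} = 0$ ($n{\left(r,N \right)} = 3 - 3 = 0$)
$T{\left(F,K \right)} = -82$
$-12891 - T{\left(154,n{\left(13,5 \right)} \right)} = -12891 - -82 = -12891 + 82 = -12809$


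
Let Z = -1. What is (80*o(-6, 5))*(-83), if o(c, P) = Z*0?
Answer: 0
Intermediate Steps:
o(c, P) = 0 (o(c, P) = -1*0 = 0)
(80*o(-6, 5))*(-83) = (80*0)*(-83) = 0*(-83) = 0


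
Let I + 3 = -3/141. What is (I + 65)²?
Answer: 8485569/2209 ≈ 3841.4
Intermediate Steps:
I = -142/47 (I = -3 - 3/141 = -3 - 3*1/141 = -3 - 1/47 = -142/47 ≈ -3.0213)
(I + 65)² = (-142/47 + 65)² = (2913/47)² = 8485569/2209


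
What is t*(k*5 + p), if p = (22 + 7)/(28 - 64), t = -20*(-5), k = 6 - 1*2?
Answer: 17275/9 ≈ 1919.4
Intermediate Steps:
k = 4 (k = 6 - 2 = 4)
t = 100
p = -29/36 (p = 29/(-36) = 29*(-1/36) = -29/36 ≈ -0.80556)
t*(k*5 + p) = 100*(4*5 - 29/36) = 100*(20 - 29/36) = 100*(691/36) = 17275/9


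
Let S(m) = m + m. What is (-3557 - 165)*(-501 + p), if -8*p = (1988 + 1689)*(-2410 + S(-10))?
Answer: -8310390411/2 ≈ -4.1552e+9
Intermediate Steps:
S(m) = 2*m
p = 4467555/4 (p = -(1988 + 1689)*(-2410 + 2*(-10))/8 = -3677*(-2410 - 20)/8 = -3677*(-2430)/8 = -⅛*(-8935110) = 4467555/4 ≈ 1.1169e+6)
(-3557 - 165)*(-501 + p) = (-3557 - 165)*(-501 + 4467555/4) = -3722*4465551/4 = -8310390411/2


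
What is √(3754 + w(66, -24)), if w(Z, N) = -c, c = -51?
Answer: √3805 ≈ 61.685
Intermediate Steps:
w(Z, N) = 51 (w(Z, N) = -1*(-51) = 51)
√(3754 + w(66, -24)) = √(3754 + 51) = √3805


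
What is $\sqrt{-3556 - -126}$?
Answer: $7 i \sqrt{70} \approx 58.566 i$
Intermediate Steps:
$\sqrt{-3556 - -126} = \sqrt{-3556 + 126} = \sqrt{-3430} = 7 i \sqrt{70}$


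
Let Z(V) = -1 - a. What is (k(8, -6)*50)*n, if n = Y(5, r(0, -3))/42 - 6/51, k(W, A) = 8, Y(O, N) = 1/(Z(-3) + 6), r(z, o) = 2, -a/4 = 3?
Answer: -16600/357 ≈ -46.499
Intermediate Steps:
a = -12 (a = -4*3 = -12)
Z(V) = 11 (Z(V) = -1 - 1*(-12) = -1 + 12 = 11)
Y(O, N) = 1/17 (Y(O, N) = 1/(11 + 6) = 1/17)
n = -83/714 (n = (1/17)/42 - 6/51 = (1/17)*(1/42) - 6*1/51 = 1/714 - 2/17 = -83/714 ≈ -0.11625)
(k(8, -6)*50)*n = (8*50)*(-83/714) = 400*(-83/714) = -16600/357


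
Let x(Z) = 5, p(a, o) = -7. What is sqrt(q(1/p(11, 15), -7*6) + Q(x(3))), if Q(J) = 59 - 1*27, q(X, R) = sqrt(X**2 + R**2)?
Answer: sqrt(1568 + 7*sqrt(86437))/7 ≈ 8.6023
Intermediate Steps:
q(X, R) = sqrt(R**2 + X**2)
Q(J) = 32 (Q(J) = 59 - 27 = 32)
sqrt(q(1/p(11, 15), -7*6) + Q(x(3))) = sqrt(sqrt((-7*6)**2 + (1/(-7))**2) + 32) = sqrt(sqrt((-42)**2 + (-1/7)**2) + 32) = sqrt(sqrt(1764 + 1/49) + 32) = sqrt(sqrt(86437/49) + 32) = sqrt(sqrt(86437)/7 + 32) = sqrt(32 + sqrt(86437)/7)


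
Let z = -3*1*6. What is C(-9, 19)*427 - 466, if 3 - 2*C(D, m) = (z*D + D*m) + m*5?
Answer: -36373/2 ≈ -18187.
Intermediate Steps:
z = -18 (z = -3*6 = -18)
C(D, m) = 3/2 + 9*D - 5*m/2 - D*m/2 (C(D, m) = 3/2 - ((-18*D + D*m) + m*5)/2 = 3/2 - ((-18*D + D*m) + 5*m)/2 = 3/2 - (-18*D + 5*m + D*m)/2 = 3/2 + (9*D - 5*m/2 - D*m/2) = 3/2 + 9*D - 5*m/2 - D*m/2)
C(-9, 19)*427 - 466 = (3/2 + 9*(-9) - 5/2*19 - 1/2*(-9)*19)*427 - 466 = (3/2 - 81 - 95/2 + 171/2)*427 - 466 = -83/2*427 - 466 = -35441/2 - 466 = -36373/2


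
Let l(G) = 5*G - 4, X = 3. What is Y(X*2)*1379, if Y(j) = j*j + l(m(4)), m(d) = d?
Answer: 71708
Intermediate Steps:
l(G) = -4 + 5*G
Y(j) = 16 + j**2 (Y(j) = j*j + (-4 + 5*4) = j**2 + (-4 + 20) = j**2 + 16 = 16 + j**2)
Y(X*2)*1379 = (16 + (3*2)**2)*1379 = (16 + 6**2)*1379 = (16 + 36)*1379 = 52*1379 = 71708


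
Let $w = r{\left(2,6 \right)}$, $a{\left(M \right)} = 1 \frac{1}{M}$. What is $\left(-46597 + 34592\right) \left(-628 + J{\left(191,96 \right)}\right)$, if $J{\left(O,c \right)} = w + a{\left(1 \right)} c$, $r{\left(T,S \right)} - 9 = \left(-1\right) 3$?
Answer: $6314630$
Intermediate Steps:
$r{\left(T,S \right)} = 6$ ($r{\left(T,S \right)} = 9 - 3 = 6$)
$a{\left(M \right)} = \frac{1}{M}$
$w = 6$
$J{\left(O,c \right)} = 6 + c$ ($J{\left(O,c \right)} = 6 + \frac{c}{1} = 6 + 1 c = 6 + c$)
$\left(-46597 + 34592\right) \left(-628 + J{\left(191,96 \right)}\right) = \left(-46597 + 34592\right) \left(-628 + \left(6 + 96\right)\right) = - 12005 \left(-628 + 102\right) = \left(-12005\right) \left(-526\right) = 6314630$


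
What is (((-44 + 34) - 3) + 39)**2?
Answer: 676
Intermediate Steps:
(((-44 + 34) - 3) + 39)**2 = ((-10 - 3) + 39)**2 = (-13 + 39)**2 = 26**2 = 676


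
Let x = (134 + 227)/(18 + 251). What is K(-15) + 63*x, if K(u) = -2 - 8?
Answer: 20053/269 ≈ 74.547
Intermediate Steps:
x = 361/269 ≈ 1.3420
K(u) = -10
K(-15) + 63*x = -10 + 63*(361/269) = -10 + 22743/269 = 20053/269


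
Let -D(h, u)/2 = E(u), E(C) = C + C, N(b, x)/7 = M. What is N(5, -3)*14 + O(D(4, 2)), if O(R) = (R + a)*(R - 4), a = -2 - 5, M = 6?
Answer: 768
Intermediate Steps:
N(b, x) = 42 (N(b, x) = 7*6 = 42)
E(C) = 2*C
a = -7
D(h, u) = -4*u
O(R) = (-7 + R)*(-4 + R) (O(R) = (R - 7)*(R - 4) = (-7 + R)*(-4 + R))
N(5, -3)*14 + O(D(4, 2)) = 42*14 + (28 + (-4*2)**2 - (-44)*2) = 588 + (28 + (-8)**2 - 11*(-8)) = 588 + (28 + 64 + 88) = 588 + 180 = 768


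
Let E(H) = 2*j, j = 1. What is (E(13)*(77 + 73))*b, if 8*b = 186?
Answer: 6975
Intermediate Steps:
b = 93/4 (b = (⅛)*186 = 93/4 ≈ 23.250)
E(H) = 2 (E(H) = 2*1 = 2)
(E(13)*(77 + 73))*b = (2*(77 + 73))*(93/4) = (2*150)*(93/4) = 300*(93/4) = 6975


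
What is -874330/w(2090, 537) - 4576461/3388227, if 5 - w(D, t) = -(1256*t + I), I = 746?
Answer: -2017520079571/762602933207 ≈ -2.6456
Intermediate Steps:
w(D, t) = 751 + 1256*t (w(D, t) = 5 - (-1)*(1256*t + 746) = 5 - (-1)*(746 + 1256*t) = 5 - (-746 - 1256*t) = 5 + (746 + 1256*t) = 751 + 1256*t)
-874330/w(2090, 537) - 4576461/3388227 = -874330/(751 + 1256*537) - 4576461/3388227 = -874330/(751 + 674472) - 4576461*1/3388227 = -874330/675223 - 1525487/1129409 = -2017520079571/762602933207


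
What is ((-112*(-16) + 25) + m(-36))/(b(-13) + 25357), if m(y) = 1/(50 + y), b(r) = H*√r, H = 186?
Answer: 645056723/9007980758 - 2365827*I*√13/4503990379 ≈ 0.071609 - 0.0018939*I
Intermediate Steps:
b(r) = 186*√r
((-112*(-16) + 25) + m(-36))/(b(-13) + 25357) = ((-112*(-16) + 25) + 1/(50 - 36))/(186*√(-13) + 25357) = ((1792 + 25) + 1/14)/(186*(I*√13) + 25357) = (1817 + 1/14)/(186*I*√13 + 25357) = 25439/(14*(25357 + 186*I*√13))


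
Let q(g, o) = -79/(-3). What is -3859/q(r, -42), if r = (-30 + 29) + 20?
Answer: -11577/79 ≈ -146.54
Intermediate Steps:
r = 19 (r = -1 + 20 = 19)
q(g, o) = 79/3 (q(g, o) = -79*(-1/3) = 79/3)
-3859/q(r, -42) = -3859/79/3 = -3859*3/79 = -11577/79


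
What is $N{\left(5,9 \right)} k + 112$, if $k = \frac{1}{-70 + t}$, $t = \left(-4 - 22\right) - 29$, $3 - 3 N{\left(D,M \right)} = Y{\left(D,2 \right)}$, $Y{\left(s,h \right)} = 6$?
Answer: $\frac{14001}{125} \approx 112.01$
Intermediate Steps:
$N{\left(D,M \right)} = -1$ ($N{\left(D,M \right)} = 1 - 2 = -1$)
$t = -55$ ($t = -26 - 29 = -55$)
$k = - \frac{1}{125}$ ($k = \frac{1}{-70 - 55} = \frac{1}{-125} = - \frac{1}{125} \approx -0.008$)
$N{\left(5,9 \right)} k + 112 = \left(-1\right) \left(- \frac{1}{125}\right) + 112 = \frac{1}{125} + 112 = \frac{14001}{125}$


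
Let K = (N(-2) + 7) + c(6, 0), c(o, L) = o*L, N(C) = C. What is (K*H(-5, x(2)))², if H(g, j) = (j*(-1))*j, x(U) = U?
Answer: 400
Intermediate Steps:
c(o, L) = L*o
H(g, j) = -j² (H(g, j) = (-j)*j = -j²)
K = 5 (K = (-2 + 7) + 0*6 = 5 + 0 = 5)
(K*H(-5, x(2)))² = (5*(-1*2²))² = (5*(-1*4))² = (5*(-4))² = (-20)² = 400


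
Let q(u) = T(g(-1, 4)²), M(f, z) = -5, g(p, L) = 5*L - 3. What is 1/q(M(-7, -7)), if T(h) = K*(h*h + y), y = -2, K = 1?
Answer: 1/83519 ≈ 1.1973e-5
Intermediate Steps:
g(p, L) = -3 + 5*L
T(h) = -2 + h² (T(h) = 1*(h*h - 2) = 1*(h² - 2) = 1*(-2 + h²) = -2 + h²)
q(u) = 83519 (q(u) = -2 + ((-3 + 5*4)²)² = -2 + ((-3 + 20)²)² = -2 + (17²)² = -2 + 289² = -2 + 83521 = 83519)
1/q(M(-7, -7)) = 1/83519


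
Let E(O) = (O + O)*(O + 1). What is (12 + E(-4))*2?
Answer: 72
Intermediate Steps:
E(O) = 2*O*(1 + O) (E(O) = (2*O)*(1 + O) = 2*O*(1 + O))
(12 + E(-4))*2 = (12 + 2*(-4)*(1 - 4))*2 = (12 + 2*(-4)*(-3))*2 = (12 + 24)*2 = 36*2 = 72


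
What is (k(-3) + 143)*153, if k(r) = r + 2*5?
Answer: 22950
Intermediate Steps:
k(r) = 10 + r (k(r) = r + 10 = 10 + r)
(k(-3) + 143)*153 = ((10 - 3) + 143)*153 = (7 + 143)*153 = 150*153 = 22950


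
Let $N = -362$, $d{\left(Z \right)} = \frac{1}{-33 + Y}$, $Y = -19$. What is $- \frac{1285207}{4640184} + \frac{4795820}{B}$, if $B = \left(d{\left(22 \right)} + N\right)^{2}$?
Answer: $\frac{147451795092309}{4060225447000} \approx 36.316$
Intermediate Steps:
$d{\left(Z \right)} = - \frac{1}{52}$ ($d{\left(Z \right)} = \frac{1}{-33 - 19} = \frac{1}{-52} = - \frac{1}{52}$)
$B = \frac{354380625}{2704}$ ($B = \left(- \frac{1}{52} - 362\right)^{2} = \left(- \frac{18825}{52}\right)^{2} = \frac{354380625}{2704} \approx 1.3106 \cdot 10^{5}$)
$- \frac{1285207}{4640184} + \frac{4795820}{B} = - \frac{1285207}{4640184} + \frac{4795820}{\frac{354380625}{2704}} = \left(-1285207\right) \frac{1}{4640184} + 4795820 \cdot \frac{2704}{354380625} = - \frac{1285207}{4640184} + \frac{2593579456}{70876125} = \frac{147451795092309}{4060225447000}$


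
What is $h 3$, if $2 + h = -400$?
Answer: $-1206$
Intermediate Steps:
$h = -402$ ($h = -2 - 400 = -402$)
$h 3 = \left(-402\right) 3 = -1206$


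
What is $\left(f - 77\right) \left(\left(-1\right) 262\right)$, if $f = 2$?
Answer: $19650$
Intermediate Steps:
$\left(f - 77\right) \left(\left(-1\right) 262\right) = \left(2 - 77\right) \left(\left(-1\right) 262\right) = \left(-75\right) \left(-262\right) = 19650$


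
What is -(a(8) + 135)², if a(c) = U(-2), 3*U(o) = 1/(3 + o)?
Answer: -164836/9 ≈ -18315.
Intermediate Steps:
U(o) = 1/(3*(3 + o))
a(c) = ⅓ (a(c) = 1/(3*(3 - 2)) = (⅓)/1 = (⅓)*1 = ⅓)
-(a(8) + 135)² = -(⅓ + 135)² = -(406/3)² = -1*164836/9 = -164836/9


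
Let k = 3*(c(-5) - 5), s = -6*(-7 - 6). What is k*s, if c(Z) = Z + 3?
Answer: -1638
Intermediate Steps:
s = 78 (s = -6*(-13) = 78)
c(Z) = 3 + Z
k = -21 (k = 3*((3 - 5) - 5) = 3*(-2 - 5) = 3*(-7) = -21)
k*s = -21*78 = -1638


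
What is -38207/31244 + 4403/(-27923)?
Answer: -172060199/124632316 ≈ -1.3805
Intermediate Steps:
-38207/31244 + 4403/(-27923) = -38207*1/31244 + 4403*(-1/27923) = -38207/31244 - 629/3989 = -172060199/124632316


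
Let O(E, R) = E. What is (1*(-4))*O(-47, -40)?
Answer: 188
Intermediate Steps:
(1*(-4))*O(-47, -40) = (1*(-4))*(-47) = -4*(-47) = 188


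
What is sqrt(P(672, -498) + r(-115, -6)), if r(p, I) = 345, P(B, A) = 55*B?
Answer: 3*sqrt(4145) ≈ 193.15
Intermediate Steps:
sqrt(P(672, -498) + r(-115, -6)) = sqrt(55*672 + 345) = sqrt(36960 + 345) = sqrt(37305) = 3*sqrt(4145)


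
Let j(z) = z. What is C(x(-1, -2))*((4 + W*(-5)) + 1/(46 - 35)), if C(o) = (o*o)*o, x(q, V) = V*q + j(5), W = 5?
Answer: -78890/11 ≈ -7171.8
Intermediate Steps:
x(q, V) = 5 + V*q (x(q, V) = V*q + 5 = 5 + V*q)
C(o) = o³ (C(o) = o²*o = o³)
C(x(-1, -2))*((4 + W*(-5)) + 1/(46 - 35)) = (5 - 2*(-1))³*((4 + 5*(-5)) + 1/(46 - 35)) = (5 + 2)³*((4 - 25) + 1/11) = 7³*(-21 + 1/11) = 343*(-230/11) = -78890/11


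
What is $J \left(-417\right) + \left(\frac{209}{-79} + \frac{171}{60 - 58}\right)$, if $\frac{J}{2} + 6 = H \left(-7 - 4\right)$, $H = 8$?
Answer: $\frac{12399659}{158} \approx 78479.0$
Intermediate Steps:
$J = -188$ ($J = -12 + 2 \cdot 8 \left(-7 - 4\right) = -12 + 2 \cdot 8 \left(-11\right) = -12 + 2 \left(-88\right) = -12 - 176 = -188$)
$J \left(-417\right) + \left(\frac{209}{-79} + \frac{171}{60 - 58}\right) = \left(-188\right) \left(-417\right) + \left(\frac{209}{-79} + \frac{171}{60 - 58}\right) = 78396 + \left(209 \left(- \frac{1}{79}\right) + \frac{171}{2}\right) = 78396 + \left(- \frac{209}{79} + 171 \cdot \frac{1}{2}\right) = 78396 + \left(- \frac{209}{79} + \frac{171}{2}\right) = 78396 + \frac{13091}{158} = \frac{12399659}{158}$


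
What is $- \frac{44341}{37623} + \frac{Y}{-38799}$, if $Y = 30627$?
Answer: $- \frac{106395040}{54064251} \approx -1.9679$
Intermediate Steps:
$- \frac{44341}{37623} + \frac{Y}{-38799} = - \frac{44341}{37623} + \frac{30627}{-38799} = \left(-44341\right) \frac{1}{37623} + 30627 \left(- \frac{1}{38799}\right) = - \frac{44341}{37623} - \frac{3403}{4311} = - \frac{106395040}{54064251}$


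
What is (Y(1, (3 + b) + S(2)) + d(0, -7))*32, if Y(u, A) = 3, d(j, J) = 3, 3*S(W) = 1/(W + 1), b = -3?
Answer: 192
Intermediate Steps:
S(W) = 1/(3*(1 + W)) (S(W) = 1/(3*(W + 1)) = 1/(3*(1 + W)))
(Y(1, (3 + b) + S(2)) + d(0, -7))*32 = (3 + 3)*32 = 6*32 = 192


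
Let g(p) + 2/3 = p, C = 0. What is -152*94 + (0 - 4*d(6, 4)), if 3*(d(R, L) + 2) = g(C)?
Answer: -128512/9 ≈ -14279.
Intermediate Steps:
g(p) = -2/3 + p
d(R, L) = -20/9 (d(R, L) = -2 + (-2/3 + 0)/3 = -2 + (1/3)*(-2/3) = -2 - 2/9 = -20/9)
-152*94 + (0 - 4*d(6, 4)) = -152*94 + (0 - 4*(-20/9)) = -14288 + (0 + 80/9) = -14288 + 80/9 = -128512/9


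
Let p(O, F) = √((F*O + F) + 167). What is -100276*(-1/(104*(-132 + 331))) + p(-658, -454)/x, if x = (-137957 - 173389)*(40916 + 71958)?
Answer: 25069/5174 - √298445/35142868404 ≈ 4.8452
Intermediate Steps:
p(O, F) = √(167 + F + F*O) (p(O, F) = √((F + F*O) + 167) = √(167 + F + F*O))
x = -35142868404 (x = -311346*112874 = -35142868404)
-100276*(-1/(104*(-132 + 331))) + p(-658, -454)/x = -100276*(-1/(104*(-132 + 331))) + √(167 - 454 - 454*(-658))/(-35142868404) = -100276/(199*(-104)) + √(167 - 454 + 298732)*(-1/35142868404) = -100276/(-20696) + √298445*(-1/35142868404) = -100276*(-1/20696) - √298445/35142868404 = 25069/5174 - √298445/35142868404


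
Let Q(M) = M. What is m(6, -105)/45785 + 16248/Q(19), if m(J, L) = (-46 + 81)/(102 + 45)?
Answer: 3124441675/3653643 ≈ 855.16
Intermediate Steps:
m(J, L) = 5/21 (m(J, L) = 35/147 = 35*(1/147) = 5/21)
m(6, -105)/45785 + 16248/Q(19) = (5/21)/45785 + 16248/19 = (5/21)*(1/45785) + 16248*(1/19) = 1/192297 + 16248/19 = 3124441675/3653643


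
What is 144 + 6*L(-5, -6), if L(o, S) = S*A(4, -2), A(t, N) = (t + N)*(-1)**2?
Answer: 72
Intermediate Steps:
A(t, N) = N + t (A(t, N) = (N + t)*1 = N + t)
L(o, S) = 2*S (L(o, S) = S*(-2 + 4) = S*2 = 2*S)
144 + 6*L(-5, -6) = 144 + 6*(2*(-6)) = 144 + 6*(-12) = 144 - 72 = 72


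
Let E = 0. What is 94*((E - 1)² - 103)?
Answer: -9588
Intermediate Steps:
94*((E - 1)² - 103) = 94*((0 - 1)² - 103) = 94*((-1)² - 103) = 94*(1 - 103) = 94*(-102) = -9588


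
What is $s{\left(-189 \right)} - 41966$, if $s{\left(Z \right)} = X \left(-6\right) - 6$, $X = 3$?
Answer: $-41990$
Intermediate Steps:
$s{\left(Z \right)} = -24$ ($s{\left(Z \right)} = 3 \left(-6\right) - 6 = -18 - 6 = -24$)
$s{\left(-189 \right)} - 41966 = -24 - 41966 = -41990$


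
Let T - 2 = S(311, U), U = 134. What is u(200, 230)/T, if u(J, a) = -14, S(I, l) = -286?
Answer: 7/142 ≈ 0.049296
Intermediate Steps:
T = -284 (T = 2 - 286 = -284)
u(200, 230)/T = -14/(-284) = -14*(-1/284) = 7/142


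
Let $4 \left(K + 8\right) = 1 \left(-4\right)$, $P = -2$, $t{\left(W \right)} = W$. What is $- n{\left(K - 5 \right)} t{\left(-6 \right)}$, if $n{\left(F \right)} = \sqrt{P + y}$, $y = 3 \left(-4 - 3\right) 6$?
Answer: $48 i \sqrt{2} \approx 67.882 i$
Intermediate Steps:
$y = -126$ ($y = 3 \left(-7\right) 6 = \left(-21\right) 6 = -126$)
$K = -9$ ($K = -8 + \frac{1 \left(-4\right)}{4} = -8 + \frac{1}{4} \left(-4\right) = -8 - 1 = -9$)
$n{\left(F \right)} = 8 i \sqrt{2}$ ($n{\left(F \right)} = \sqrt{-2 - 126} = \sqrt{-128} = 8 i \sqrt{2}$)
$- n{\left(K - 5 \right)} t{\left(-6 \right)} = - 8 i \sqrt{2} \left(-6\right) = - \left(-48\right) i \sqrt{2} = 48 i \sqrt{2}$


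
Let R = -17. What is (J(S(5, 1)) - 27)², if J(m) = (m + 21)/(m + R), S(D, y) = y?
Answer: 51529/64 ≈ 805.14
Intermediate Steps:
J(m) = (21 + m)/(-17 + m) (J(m) = (m + 21)/(m - 17) = (21 + m)/(-17 + m))
(J(S(5, 1)) - 27)² = ((21 + 1)/(-17 + 1) - 27)² = (22/(-16) - 27)² = (-1/16*22 - 27)² = (-11/8 - 27)² = (-227/8)² = 51529/64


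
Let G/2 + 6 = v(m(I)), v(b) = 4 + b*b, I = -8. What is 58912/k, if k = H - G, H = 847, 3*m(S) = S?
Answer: 530208/7531 ≈ 70.403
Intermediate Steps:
m(S) = S/3
v(b) = 4 + b²
G = 92/9 (G = -12 + 2*(4 + ((⅓)*(-8))²) = -12 + 2*(4 + (-8/3)²) = -12 + 2*(4 + 64/9) = -12 + 2*(100/9) = -12 + 200/9 = 92/9 ≈ 10.222)
k = 7531/9 (k = 847 - 1*92/9 = 847 - 92/9 = 7531/9 ≈ 836.78)
58912/k = 58912/(7531/9) = 58912*(9/7531) = 530208/7531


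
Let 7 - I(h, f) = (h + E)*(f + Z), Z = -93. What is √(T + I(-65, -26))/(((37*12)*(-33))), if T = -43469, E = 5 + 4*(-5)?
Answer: -I*√52982/14652 ≈ -0.01571*I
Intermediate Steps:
E = -15 (E = 5 - 20 = -15)
I(h, f) = 7 - (-93 + f)*(-15 + h) (I(h, f) = 7 - (h - 15)*(f - 93) = 7 - (-15 + h)*(-93 + f) = 7 - (-93 + f)*(-15 + h))
√(T + I(-65, -26))/(((37*12)*(-33))) = √(-43469 + (-1388 + 15*(-26) + 93*(-65) - 1*(-26)*(-65)))/(((37*12)*(-33))) = √(-43469 + (-1388 - 390 - 6045 - 1690))/((444*(-33))) = √(-43469 - 9513)/(-14652) = √(-52982)*(-1/14652) = (I*√52982)*(-1/14652) = -I*√52982/14652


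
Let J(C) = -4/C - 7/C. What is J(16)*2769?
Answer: -30459/16 ≈ -1903.7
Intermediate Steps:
J(C) = -11/C
J(16)*2769 = -11/16*2769 = -30459/16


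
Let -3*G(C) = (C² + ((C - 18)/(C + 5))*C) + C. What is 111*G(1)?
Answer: 185/6 ≈ 30.833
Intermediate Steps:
G(C) = -C/3 - C²/3 - C*(-18 + C)/(3*(5 + C)) (G(C) = -((C² + ((C - 18)/(C + 5))*C) + C)/3 = -((C² + ((-18 + C)/(5 + C))*C) + C)/3 = -((C² + C*(-18 + C)/(5 + C)) + C)/3 = -(C + C² + C*(-18 + C)/(5 + C))/3 = -C/3 - C²/3 - C*(-18 + C)/(3*(5 + C)))
111*G(1) = 111*((⅓)*1*(13 - 1*1² - 7*1)/(5 + 1)) = 111*((⅓)*1*(13 - 1*1 - 7)/6) = 111*((⅓)*1*(⅙)*(13 - 1 - 7)) = 111*((⅓)*1*(⅙)*5) = 111*(5/18) = 185/6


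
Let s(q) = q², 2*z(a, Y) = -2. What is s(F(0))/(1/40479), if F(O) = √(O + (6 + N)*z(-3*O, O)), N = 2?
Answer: -323832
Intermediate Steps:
z(a, Y) = -1 (z(a, Y) = (½)*(-2) = -1)
F(O) = √(-8 + O) (F(O) = √(O + (6 + 2)*(-1)) = √(O + 8*(-1)) = √(O - 8) = √(-8 + O))
s(F(0))/(1/40479) = (√(-8 + 0))²/(1/40479) = (√(-8))²/(1/40479) = (2*I*√2)²*40479 = -8*40479 = -323832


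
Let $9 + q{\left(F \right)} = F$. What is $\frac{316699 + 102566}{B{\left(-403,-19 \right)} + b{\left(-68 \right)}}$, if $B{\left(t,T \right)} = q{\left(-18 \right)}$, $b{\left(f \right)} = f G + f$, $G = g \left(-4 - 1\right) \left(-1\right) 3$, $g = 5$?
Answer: $- \frac{83853}{1039} \approx -80.705$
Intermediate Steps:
$G = 75$ ($G = 5 \left(-4 - 1\right) \left(-1\right) 3 = 5 \left(-5\right) \left(-1\right) 3 = \left(-25\right) \left(-1\right) 3 = 25 \cdot 3 = 75$)
$b{\left(f \right)} = 76 f$ ($b{\left(f \right)} = f 75 + f = 75 f + f = 76 f$)
$q{\left(F \right)} = -9 + F$
$B{\left(t,T \right)} = -27$ ($B{\left(t,T \right)} = -9 - 18 = -27$)
$\frac{316699 + 102566}{B{\left(-403,-19 \right)} + b{\left(-68 \right)}} = \frac{316699 + 102566}{-27 + 76 \left(-68\right)} = \frac{419265}{-27 - 5168} = \frac{419265}{-5195} = 419265 \left(- \frac{1}{5195}\right) = - \frac{83853}{1039}$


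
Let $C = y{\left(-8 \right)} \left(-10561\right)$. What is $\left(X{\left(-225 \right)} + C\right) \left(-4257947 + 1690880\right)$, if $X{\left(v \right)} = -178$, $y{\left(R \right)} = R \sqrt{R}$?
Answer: $456937926 - 433772713392 i \sqrt{2} \approx 4.5694 \cdot 10^{8} - 6.1345 \cdot 10^{11} i$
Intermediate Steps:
$y{\left(R \right)} = R^{\frac{3}{2}}$
$C = 168976 i \sqrt{2}$ ($C = \left(-8\right)^{\frac{3}{2}} \left(-10561\right) = - 16 i \sqrt{2} \left(-10561\right) = 168976 i \sqrt{2} \approx 2.3897 \cdot 10^{5} i$)
$\left(X{\left(-225 \right)} + C\right) \left(-4257947 + 1690880\right) = \left(-178 + 168976 i \sqrt{2}\right) \left(-4257947 + 1690880\right) = \left(-178 + 168976 i \sqrt{2}\right) \left(-2567067\right) = 456937926 - 433772713392 i \sqrt{2}$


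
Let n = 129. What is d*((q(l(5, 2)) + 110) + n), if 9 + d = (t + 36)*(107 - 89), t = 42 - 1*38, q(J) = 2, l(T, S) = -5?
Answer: 171351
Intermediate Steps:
t = 4 (t = 42 - 38 = 4)
d = 711 (d = -9 + (4 + 36)*(107 - 89) = -9 + 40*18 = -9 + 720 = 711)
d*((q(l(5, 2)) + 110) + n) = 711*((2 + 110) + 129) = 711*(112 + 129) = 711*241 = 171351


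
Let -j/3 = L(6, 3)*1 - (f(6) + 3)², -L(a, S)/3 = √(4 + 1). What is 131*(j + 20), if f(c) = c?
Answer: 34453 + 1179*√5 ≈ 37089.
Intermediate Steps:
L(a, S) = -3*√5 (L(a, S) = -3*√(4 + 1) = -3*√5)
j = 243 + 9*√5 (j = -3*(-3*√5*1 - (6 + 3)²) = -3*(-3*√5 - 1*9²) = -3*(-3*√5 - 1*81) = -3*(-3*√5 - 81) = -3*(-81 - 3*√5) = 243 + 9*√5 ≈ 263.12)
131*(j + 20) = 131*((243 + 9*√5) + 20) = 131*(263 + 9*√5) = 34453 + 1179*√5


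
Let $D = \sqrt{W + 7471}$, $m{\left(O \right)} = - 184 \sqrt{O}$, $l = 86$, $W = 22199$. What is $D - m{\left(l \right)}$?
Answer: $\sqrt{29670} + 184 \sqrt{86} \approx 1878.6$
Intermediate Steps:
$D = \sqrt{29670}$ ($D = \sqrt{22199 + 7471} = \sqrt{29670} \approx 172.25$)
$D - m{\left(l \right)} = \sqrt{29670} - - 184 \sqrt{86} = \sqrt{29670} + 184 \sqrt{86}$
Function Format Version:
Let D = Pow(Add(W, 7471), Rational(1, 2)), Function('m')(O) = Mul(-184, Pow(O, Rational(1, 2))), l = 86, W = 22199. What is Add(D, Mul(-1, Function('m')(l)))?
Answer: Add(Pow(29670, Rational(1, 2)), Mul(184, Pow(86, Rational(1, 2)))) ≈ 1878.6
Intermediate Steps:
D = Pow(29670, Rational(1, 2)) (D = Pow(Add(22199, 7471), Rational(1, 2)) = Pow(29670, Rational(1, 2)) ≈ 172.25)
Add(D, Mul(-1, Function('m')(l))) = Add(Pow(29670, Rational(1, 2)), Mul(-1, Mul(-184, Pow(86, Rational(1, 2))))) = Add(Pow(29670, Rational(1, 2)), Mul(184, Pow(86, Rational(1, 2))))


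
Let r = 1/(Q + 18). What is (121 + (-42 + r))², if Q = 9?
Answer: 4553956/729 ≈ 6246.9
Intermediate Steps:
r = 1/27 (r = 1/(9 + 18) = 1/27 ≈ 0.037037)
(121 + (-42 + r))² = (121 + (-42 + 1/27))² = (121 - 1133/27)² = (2134/27)² = 4553956/729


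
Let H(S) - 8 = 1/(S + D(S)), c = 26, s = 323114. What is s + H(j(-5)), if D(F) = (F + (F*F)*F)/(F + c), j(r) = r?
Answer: 75933649/235 ≈ 3.2312e+5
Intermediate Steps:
D(F) = (F + F³)/(26 + F) (D(F) = (F + (F*F)*F)/(F + 26) = (F + F²*F)/(26 + F) = (F + F³)/(26 + F))
H(S) = 8 + 1/(S + (S + S³)/(26 + S))
s + H(j(-5)) = 323114 + (26 + 8*(-5)² + 8*(-5)³ + 217*(-5))/((-5)*(27 - 5 + (-5)²)) = 323114 - (26 + 8*25 + 8*(-125) - 1085)/(5*(27 - 5 + 25)) = 323114 - ⅕*(26 + 200 - 1000 - 1085)/47 = 323114 - ⅕*1/47*(-1859) = 323114 + 1859/235 = 75933649/235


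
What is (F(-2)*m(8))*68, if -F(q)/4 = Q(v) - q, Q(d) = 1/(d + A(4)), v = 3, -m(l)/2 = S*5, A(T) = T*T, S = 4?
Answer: 424320/19 ≈ 22333.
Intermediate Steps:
A(T) = T**2
m(l) = -40 (m(l) = -8*5 = -2*20 = -40)
Q(d) = 1/(16 + d) (Q(d) = 1/(d + 4**2) = 1/(d + 16) = 1/(16 + d))
F(q) = -4/19 + 4*q (F(q) = -4*(1/(16 + 3) - q) = -4*(1/19 - q) = -4/19 + 4*q)
(F(-2)*m(8))*68 = ((-4/19 + 4*(-2))*(-40))*68 = ((-4/19 - 8)*(-40))*68 = -156/19*(-40)*68 = (6240/19)*68 = 424320/19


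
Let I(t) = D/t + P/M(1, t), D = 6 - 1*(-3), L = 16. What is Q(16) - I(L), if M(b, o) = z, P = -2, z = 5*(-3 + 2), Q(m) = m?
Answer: 1203/80 ≈ 15.038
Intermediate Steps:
D = 9 (D = 6 + 3 = 9)
z = -5 (z = 5*(-1) = -5)
M(b, o) = -5
I(t) = 2/5 + 9/t (I(t) = 9/t - 2/(-5) = 9/t - 2*(-1/5) = 9/t + 2/5 = 2/5 + 9/t)
Q(16) - I(L) = 16 - (2/5 + 9/16) = 16 - 1*77/80 = 16 - 77/80 = 1203/80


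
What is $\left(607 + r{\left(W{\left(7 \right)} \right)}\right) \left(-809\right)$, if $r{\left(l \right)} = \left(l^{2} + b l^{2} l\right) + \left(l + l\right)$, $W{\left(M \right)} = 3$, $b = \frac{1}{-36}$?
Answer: $- \frac{2010365}{4} \approx -5.0259 \cdot 10^{5}$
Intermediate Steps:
$b = - \frac{1}{36} \approx -0.027778$
$r{\left(l \right)} = l^{2} + 2 l - \frac{l^{3}}{36}$ ($r{\left(l \right)} = \left(l^{2} + - \frac{l^{2}}{36} l\right) + \left(l + l\right) = \left(l^{2} - \frac{l^{3}}{36}\right) + 2 l = l^{2} + 2 l - \frac{l^{3}}{36}$)
$\left(607 + r{\left(W{\left(7 \right)} \right)}\right) \left(-809\right) = \left(607 + \frac{1}{36} \cdot 3 \left(72 - 3^{2} + 36 \cdot 3\right)\right) \left(-809\right) = \left(607 + \frac{1}{36} \cdot 3 \left(72 - 9 + 108\right)\right) \left(-809\right) = \left(607 + \frac{1}{36} \cdot 3 \cdot 171\right) \left(-809\right) = \left(607 + \frac{57}{4}\right) \left(-809\right) = \frac{2485}{4} \left(-809\right) = - \frac{2010365}{4}$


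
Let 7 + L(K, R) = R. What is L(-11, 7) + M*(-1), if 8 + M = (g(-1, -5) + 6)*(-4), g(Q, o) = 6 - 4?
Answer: 40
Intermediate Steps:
g(Q, o) = 2
M = -40 (M = -8 + (2 + 6)*(-4) = -8 + 8*(-4) = -8 - 32 = -40)
L(K, R) = -7 + R
L(-11, 7) + M*(-1) = (-7 + 7) - 40*(-1) = 0 + 40 = 40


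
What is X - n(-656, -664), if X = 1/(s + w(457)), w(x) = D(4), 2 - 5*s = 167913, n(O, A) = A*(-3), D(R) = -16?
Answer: -334638077/167991 ≈ -1992.0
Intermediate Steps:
n(O, A) = -3*A
s = -167911/5 (s = 2/5 - 1/5*167913 = 2/5 - 167913/5 = -167911/5 ≈ -33582.)
w(x) = -16
X = -5/167991 (X = 1/(-167911/5 - 16) = 1/(-167991/5) = -5/167991 ≈ -2.9763e-5)
X - n(-656, -664) = -5/167991 - (-3)*(-664) = -5/167991 - 1*1992 = -5/167991 - 1992 = -334638077/167991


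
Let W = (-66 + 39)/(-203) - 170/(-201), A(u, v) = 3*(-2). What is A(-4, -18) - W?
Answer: -284755/40803 ≈ -6.9788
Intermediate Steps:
A(u, v) = -6
W = 39937/40803 (W = -27*(-1/203) - 170*(-1/201) = 27/203 + 170/201 = 39937/40803 ≈ 0.97878)
A(-4, -18) - W = -6 - 1*39937/40803 = -6 - 39937/40803 = -284755/40803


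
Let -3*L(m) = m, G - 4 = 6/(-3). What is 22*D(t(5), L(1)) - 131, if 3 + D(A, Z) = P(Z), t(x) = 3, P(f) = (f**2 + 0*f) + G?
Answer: -1355/9 ≈ -150.56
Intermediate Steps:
G = 2 (G = 4 + 6/(-3) = 4 + 6*(-1/3) = 4 - 2 = 2)
L(m) = -m/3
P(f) = 2 + f**2 (P(f) = (f**2 + 0*f) + 2 = (f**2 + 0) + 2 = f**2 + 2 = 2 + f**2)
D(A, Z) = -1 + Z**2 (D(A, Z) = -3 + (2 + Z**2) = -1 + Z**2)
22*D(t(5), L(1)) - 131 = 22*(-1 + (-1/3*1)**2) - 131 = 22*(-1 + (-1/3)**2) - 131 = 22*(-1 + 1/9) - 131 = 22*(-8/9) - 131 = -176/9 - 131 = -1355/9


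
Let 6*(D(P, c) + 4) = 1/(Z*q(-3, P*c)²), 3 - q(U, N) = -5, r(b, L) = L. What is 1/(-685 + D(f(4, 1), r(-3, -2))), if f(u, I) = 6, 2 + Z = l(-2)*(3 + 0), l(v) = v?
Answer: -3072/2116609 ≈ -0.0014514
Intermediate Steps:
q(U, N) = 8 (q(U, N) = 3 - 1*(-5) = 3 + 5 = 8)
Z = -8 (Z = -2 - 2*(3 + 0) = -2 - 2*3 = -2 - 6 = -8)
D(P, c) = -12289/3072 (D(P, c) = -4 + 1/(6*((-8*8²))) = -4 + 1/(6*((-8*64))) = -4 + (⅙)/(-512) = -4 + (⅙)*(-1/512) = -4 - 1/3072 = -12289/3072)
1/(-685 + D(f(4, 1), r(-3, -2))) = 1/(-685 - 12289/3072) = 1/(-2116609/3072) = -3072/2116609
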